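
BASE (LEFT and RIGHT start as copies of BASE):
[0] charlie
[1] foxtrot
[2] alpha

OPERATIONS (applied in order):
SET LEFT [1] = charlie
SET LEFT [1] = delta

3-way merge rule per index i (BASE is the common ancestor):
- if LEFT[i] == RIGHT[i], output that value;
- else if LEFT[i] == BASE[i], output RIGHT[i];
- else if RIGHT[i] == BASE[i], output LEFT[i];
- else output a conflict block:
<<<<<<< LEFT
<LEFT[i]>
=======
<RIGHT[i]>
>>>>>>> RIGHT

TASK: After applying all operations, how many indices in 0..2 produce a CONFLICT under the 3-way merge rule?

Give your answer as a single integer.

Final LEFT:  [charlie, delta, alpha]
Final RIGHT: [charlie, foxtrot, alpha]
i=0: L=charlie R=charlie -> agree -> charlie
i=1: L=delta, R=foxtrot=BASE -> take LEFT -> delta
i=2: L=alpha R=alpha -> agree -> alpha
Conflict count: 0

Answer: 0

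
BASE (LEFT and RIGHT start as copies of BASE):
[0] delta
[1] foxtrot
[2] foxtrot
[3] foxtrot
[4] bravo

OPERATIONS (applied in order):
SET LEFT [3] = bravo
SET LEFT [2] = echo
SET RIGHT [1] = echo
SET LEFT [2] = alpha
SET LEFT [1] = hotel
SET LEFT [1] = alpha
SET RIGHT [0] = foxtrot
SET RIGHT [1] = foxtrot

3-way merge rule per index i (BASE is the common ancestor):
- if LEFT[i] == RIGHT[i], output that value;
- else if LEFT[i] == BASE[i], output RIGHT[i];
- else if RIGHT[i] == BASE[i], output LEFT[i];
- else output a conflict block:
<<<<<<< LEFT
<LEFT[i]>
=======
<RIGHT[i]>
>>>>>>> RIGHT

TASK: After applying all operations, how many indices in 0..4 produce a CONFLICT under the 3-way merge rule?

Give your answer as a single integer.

Final LEFT:  [delta, alpha, alpha, bravo, bravo]
Final RIGHT: [foxtrot, foxtrot, foxtrot, foxtrot, bravo]
i=0: L=delta=BASE, R=foxtrot -> take RIGHT -> foxtrot
i=1: L=alpha, R=foxtrot=BASE -> take LEFT -> alpha
i=2: L=alpha, R=foxtrot=BASE -> take LEFT -> alpha
i=3: L=bravo, R=foxtrot=BASE -> take LEFT -> bravo
i=4: L=bravo R=bravo -> agree -> bravo
Conflict count: 0

Answer: 0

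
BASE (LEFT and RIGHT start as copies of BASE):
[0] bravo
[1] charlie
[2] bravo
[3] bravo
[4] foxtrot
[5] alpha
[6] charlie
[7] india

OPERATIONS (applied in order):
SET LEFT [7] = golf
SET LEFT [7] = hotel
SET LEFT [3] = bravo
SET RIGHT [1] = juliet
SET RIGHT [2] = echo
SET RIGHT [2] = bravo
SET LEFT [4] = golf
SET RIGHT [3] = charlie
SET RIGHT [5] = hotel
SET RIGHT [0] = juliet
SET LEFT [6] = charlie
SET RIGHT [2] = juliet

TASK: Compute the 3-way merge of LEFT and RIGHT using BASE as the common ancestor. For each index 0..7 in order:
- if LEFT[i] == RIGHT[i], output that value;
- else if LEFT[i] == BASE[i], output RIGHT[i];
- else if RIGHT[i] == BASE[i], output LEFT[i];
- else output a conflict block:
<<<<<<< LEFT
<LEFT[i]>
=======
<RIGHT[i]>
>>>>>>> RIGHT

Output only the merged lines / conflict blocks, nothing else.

Answer: juliet
juliet
juliet
charlie
golf
hotel
charlie
hotel

Derivation:
Final LEFT:  [bravo, charlie, bravo, bravo, golf, alpha, charlie, hotel]
Final RIGHT: [juliet, juliet, juliet, charlie, foxtrot, hotel, charlie, india]
i=0: L=bravo=BASE, R=juliet -> take RIGHT -> juliet
i=1: L=charlie=BASE, R=juliet -> take RIGHT -> juliet
i=2: L=bravo=BASE, R=juliet -> take RIGHT -> juliet
i=3: L=bravo=BASE, R=charlie -> take RIGHT -> charlie
i=4: L=golf, R=foxtrot=BASE -> take LEFT -> golf
i=5: L=alpha=BASE, R=hotel -> take RIGHT -> hotel
i=6: L=charlie R=charlie -> agree -> charlie
i=7: L=hotel, R=india=BASE -> take LEFT -> hotel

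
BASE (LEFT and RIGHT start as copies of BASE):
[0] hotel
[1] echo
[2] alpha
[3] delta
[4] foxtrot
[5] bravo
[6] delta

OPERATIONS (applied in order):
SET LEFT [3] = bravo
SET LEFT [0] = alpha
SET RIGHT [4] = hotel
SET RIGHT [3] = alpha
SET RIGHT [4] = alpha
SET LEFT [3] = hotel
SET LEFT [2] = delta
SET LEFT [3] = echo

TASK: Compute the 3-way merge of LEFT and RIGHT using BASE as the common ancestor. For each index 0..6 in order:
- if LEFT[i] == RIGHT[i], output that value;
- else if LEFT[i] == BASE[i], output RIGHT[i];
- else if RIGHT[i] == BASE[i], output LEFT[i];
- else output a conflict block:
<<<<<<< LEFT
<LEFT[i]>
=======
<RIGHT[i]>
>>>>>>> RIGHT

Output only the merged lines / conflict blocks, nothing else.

Answer: alpha
echo
delta
<<<<<<< LEFT
echo
=======
alpha
>>>>>>> RIGHT
alpha
bravo
delta

Derivation:
Final LEFT:  [alpha, echo, delta, echo, foxtrot, bravo, delta]
Final RIGHT: [hotel, echo, alpha, alpha, alpha, bravo, delta]
i=0: L=alpha, R=hotel=BASE -> take LEFT -> alpha
i=1: L=echo R=echo -> agree -> echo
i=2: L=delta, R=alpha=BASE -> take LEFT -> delta
i=3: BASE=delta L=echo R=alpha all differ -> CONFLICT
i=4: L=foxtrot=BASE, R=alpha -> take RIGHT -> alpha
i=5: L=bravo R=bravo -> agree -> bravo
i=6: L=delta R=delta -> agree -> delta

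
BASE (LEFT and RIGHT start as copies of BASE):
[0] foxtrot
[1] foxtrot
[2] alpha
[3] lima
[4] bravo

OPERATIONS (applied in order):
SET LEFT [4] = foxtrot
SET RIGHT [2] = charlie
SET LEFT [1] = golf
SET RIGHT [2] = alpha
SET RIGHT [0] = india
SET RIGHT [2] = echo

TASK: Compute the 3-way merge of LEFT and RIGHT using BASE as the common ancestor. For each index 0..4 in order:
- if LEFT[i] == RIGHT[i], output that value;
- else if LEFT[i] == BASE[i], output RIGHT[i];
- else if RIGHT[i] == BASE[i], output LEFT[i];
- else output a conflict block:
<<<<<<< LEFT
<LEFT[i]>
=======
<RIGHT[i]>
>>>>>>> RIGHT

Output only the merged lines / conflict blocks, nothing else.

Final LEFT:  [foxtrot, golf, alpha, lima, foxtrot]
Final RIGHT: [india, foxtrot, echo, lima, bravo]
i=0: L=foxtrot=BASE, R=india -> take RIGHT -> india
i=1: L=golf, R=foxtrot=BASE -> take LEFT -> golf
i=2: L=alpha=BASE, R=echo -> take RIGHT -> echo
i=3: L=lima R=lima -> agree -> lima
i=4: L=foxtrot, R=bravo=BASE -> take LEFT -> foxtrot

Answer: india
golf
echo
lima
foxtrot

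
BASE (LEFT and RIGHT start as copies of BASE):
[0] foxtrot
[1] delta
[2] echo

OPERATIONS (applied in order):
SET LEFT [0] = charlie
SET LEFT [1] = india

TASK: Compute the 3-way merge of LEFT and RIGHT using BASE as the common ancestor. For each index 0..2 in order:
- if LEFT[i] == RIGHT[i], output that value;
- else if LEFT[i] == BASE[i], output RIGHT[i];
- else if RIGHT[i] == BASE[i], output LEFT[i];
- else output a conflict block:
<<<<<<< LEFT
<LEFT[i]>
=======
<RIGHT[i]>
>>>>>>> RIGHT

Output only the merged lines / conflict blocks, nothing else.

Answer: charlie
india
echo

Derivation:
Final LEFT:  [charlie, india, echo]
Final RIGHT: [foxtrot, delta, echo]
i=0: L=charlie, R=foxtrot=BASE -> take LEFT -> charlie
i=1: L=india, R=delta=BASE -> take LEFT -> india
i=2: L=echo R=echo -> agree -> echo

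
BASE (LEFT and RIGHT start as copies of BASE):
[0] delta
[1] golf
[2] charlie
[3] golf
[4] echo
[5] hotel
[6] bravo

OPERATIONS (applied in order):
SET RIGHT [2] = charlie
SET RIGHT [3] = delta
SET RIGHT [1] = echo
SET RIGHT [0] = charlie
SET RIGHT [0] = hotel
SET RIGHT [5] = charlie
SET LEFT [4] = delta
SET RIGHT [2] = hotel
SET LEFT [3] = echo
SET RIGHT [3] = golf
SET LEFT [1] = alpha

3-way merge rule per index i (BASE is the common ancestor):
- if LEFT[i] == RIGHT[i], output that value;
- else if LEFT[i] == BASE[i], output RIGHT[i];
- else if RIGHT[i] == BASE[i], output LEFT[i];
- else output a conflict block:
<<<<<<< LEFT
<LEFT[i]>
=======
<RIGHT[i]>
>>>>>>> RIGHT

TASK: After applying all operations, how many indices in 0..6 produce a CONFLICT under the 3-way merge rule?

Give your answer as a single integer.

Final LEFT:  [delta, alpha, charlie, echo, delta, hotel, bravo]
Final RIGHT: [hotel, echo, hotel, golf, echo, charlie, bravo]
i=0: L=delta=BASE, R=hotel -> take RIGHT -> hotel
i=1: BASE=golf L=alpha R=echo all differ -> CONFLICT
i=2: L=charlie=BASE, R=hotel -> take RIGHT -> hotel
i=3: L=echo, R=golf=BASE -> take LEFT -> echo
i=4: L=delta, R=echo=BASE -> take LEFT -> delta
i=5: L=hotel=BASE, R=charlie -> take RIGHT -> charlie
i=6: L=bravo R=bravo -> agree -> bravo
Conflict count: 1

Answer: 1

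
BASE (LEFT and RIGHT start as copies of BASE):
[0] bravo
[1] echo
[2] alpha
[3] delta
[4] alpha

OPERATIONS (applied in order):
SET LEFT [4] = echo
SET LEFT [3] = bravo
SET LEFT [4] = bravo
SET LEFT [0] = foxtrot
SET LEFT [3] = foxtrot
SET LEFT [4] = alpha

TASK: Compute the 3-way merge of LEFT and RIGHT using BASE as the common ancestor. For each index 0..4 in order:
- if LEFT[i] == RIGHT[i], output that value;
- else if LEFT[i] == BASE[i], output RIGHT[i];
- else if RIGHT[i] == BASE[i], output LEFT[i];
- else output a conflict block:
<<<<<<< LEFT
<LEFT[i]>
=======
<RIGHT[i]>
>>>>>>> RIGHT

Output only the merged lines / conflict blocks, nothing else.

Answer: foxtrot
echo
alpha
foxtrot
alpha

Derivation:
Final LEFT:  [foxtrot, echo, alpha, foxtrot, alpha]
Final RIGHT: [bravo, echo, alpha, delta, alpha]
i=0: L=foxtrot, R=bravo=BASE -> take LEFT -> foxtrot
i=1: L=echo R=echo -> agree -> echo
i=2: L=alpha R=alpha -> agree -> alpha
i=3: L=foxtrot, R=delta=BASE -> take LEFT -> foxtrot
i=4: L=alpha R=alpha -> agree -> alpha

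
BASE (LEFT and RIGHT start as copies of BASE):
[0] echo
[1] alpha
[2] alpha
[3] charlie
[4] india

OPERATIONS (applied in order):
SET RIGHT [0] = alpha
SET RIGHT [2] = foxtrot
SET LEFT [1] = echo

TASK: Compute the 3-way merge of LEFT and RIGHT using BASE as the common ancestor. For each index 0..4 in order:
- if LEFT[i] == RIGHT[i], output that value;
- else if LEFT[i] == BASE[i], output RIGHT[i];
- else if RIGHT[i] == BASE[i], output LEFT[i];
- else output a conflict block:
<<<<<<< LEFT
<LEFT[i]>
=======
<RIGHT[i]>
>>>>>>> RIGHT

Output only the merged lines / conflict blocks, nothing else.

Answer: alpha
echo
foxtrot
charlie
india

Derivation:
Final LEFT:  [echo, echo, alpha, charlie, india]
Final RIGHT: [alpha, alpha, foxtrot, charlie, india]
i=0: L=echo=BASE, R=alpha -> take RIGHT -> alpha
i=1: L=echo, R=alpha=BASE -> take LEFT -> echo
i=2: L=alpha=BASE, R=foxtrot -> take RIGHT -> foxtrot
i=3: L=charlie R=charlie -> agree -> charlie
i=4: L=india R=india -> agree -> india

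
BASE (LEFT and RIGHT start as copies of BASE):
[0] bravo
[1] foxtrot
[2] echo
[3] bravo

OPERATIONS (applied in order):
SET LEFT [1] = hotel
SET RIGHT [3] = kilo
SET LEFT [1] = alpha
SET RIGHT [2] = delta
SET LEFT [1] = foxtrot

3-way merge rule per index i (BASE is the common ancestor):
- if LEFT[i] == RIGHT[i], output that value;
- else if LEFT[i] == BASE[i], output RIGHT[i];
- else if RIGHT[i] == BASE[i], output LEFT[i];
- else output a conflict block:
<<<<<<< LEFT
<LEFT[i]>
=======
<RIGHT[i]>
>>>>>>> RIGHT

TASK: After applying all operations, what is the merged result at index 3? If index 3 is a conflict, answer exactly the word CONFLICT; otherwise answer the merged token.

Answer: kilo

Derivation:
Final LEFT:  [bravo, foxtrot, echo, bravo]
Final RIGHT: [bravo, foxtrot, delta, kilo]
i=0: L=bravo R=bravo -> agree -> bravo
i=1: L=foxtrot R=foxtrot -> agree -> foxtrot
i=2: L=echo=BASE, R=delta -> take RIGHT -> delta
i=3: L=bravo=BASE, R=kilo -> take RIGHT -> kilo
Index 3 -> kilo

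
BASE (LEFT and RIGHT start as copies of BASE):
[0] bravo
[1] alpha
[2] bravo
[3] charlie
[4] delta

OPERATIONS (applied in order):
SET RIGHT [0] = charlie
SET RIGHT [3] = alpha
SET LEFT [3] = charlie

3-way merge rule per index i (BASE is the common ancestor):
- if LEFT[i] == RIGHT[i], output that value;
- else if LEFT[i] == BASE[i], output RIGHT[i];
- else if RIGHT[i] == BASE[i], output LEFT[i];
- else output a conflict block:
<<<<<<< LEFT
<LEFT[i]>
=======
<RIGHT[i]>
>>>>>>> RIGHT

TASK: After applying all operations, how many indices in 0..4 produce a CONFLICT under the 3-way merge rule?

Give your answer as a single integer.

Final LEFT:  [bravo, alpha, bravo, charlie, delta]
Final RIGHT: [charlie, alpha, bravo, alpha, delta]
i=0: L=bravo=BASE, R=charlie -> take RIGHT -> charlie
i=1: L=alpha R=alpha -> agree -> alpha
i=2: L=bravo R=bravo -> agree -> bravo
i=3: L=charlie=BASE, R=alpha -> take RIGHT -> alpha
i=4: L=delta R=delta -> agree -> delta
Conflict count: 0

Answer: 0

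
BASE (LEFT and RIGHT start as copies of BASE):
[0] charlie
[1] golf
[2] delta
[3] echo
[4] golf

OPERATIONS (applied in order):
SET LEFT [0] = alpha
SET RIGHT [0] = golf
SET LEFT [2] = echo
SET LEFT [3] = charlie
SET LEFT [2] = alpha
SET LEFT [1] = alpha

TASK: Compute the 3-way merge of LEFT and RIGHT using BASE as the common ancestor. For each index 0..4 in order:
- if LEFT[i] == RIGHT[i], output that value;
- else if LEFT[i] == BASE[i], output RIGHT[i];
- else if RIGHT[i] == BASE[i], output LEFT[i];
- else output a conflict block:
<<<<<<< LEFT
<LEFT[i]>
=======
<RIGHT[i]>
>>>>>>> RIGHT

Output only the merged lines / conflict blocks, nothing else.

Final LEFT:  [alpha, alpha, alpha, charlie, golf]
Final RIGHT: [golf, golf, delta, echo, golf]
i=0: BASE=charlie L=alpha R=golf all differ -> CONFLICT
i=1: L=alpha, R=golf=BASE -> take LEFT -> alpha
i=2: L=alpha, R=delta=BASE -> take LEFT -> alpha
i=3: L=charlie, R=echo=BASE -> take LEFT -> charlie
i=4: L=golf R=golf -> agree -> golf

Answer: <<<<<<< LEFT
alpha
=======
golf
>>>>>>> RIGHT
alpha
alpha
charlie
golf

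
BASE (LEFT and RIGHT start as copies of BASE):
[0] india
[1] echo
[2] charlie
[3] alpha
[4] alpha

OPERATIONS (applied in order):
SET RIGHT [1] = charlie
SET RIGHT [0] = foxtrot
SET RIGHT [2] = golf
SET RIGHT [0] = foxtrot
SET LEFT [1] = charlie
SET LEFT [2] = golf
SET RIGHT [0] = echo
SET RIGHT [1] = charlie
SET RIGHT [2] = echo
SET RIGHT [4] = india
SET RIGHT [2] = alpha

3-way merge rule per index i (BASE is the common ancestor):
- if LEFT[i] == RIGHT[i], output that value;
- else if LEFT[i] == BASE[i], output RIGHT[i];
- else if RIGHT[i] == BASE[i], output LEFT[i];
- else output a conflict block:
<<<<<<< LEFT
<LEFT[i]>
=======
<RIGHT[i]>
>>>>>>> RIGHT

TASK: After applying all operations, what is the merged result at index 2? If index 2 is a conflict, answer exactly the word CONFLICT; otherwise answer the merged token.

Answer: CONFLICT

Derivation:
Final LEFT:  [india, charlie, golf, alpha, alpha]
Final RIGHT: [echo, charlie, alpha, alpha, india]
i=0: L=india=BASE, R=echo -> take RIGHT -> echo
i=1: L=charlie R=charlie -> agree -> charlie
i=2: BASE=charlie L=golf R=alpha all differ -> CONFLICT
i=3: L=alpha R=alpha -> agree -> alpha
i=4: L=alpha=BASE, R=india -> take RIGHT -> india
Index 2 -> CONFLICT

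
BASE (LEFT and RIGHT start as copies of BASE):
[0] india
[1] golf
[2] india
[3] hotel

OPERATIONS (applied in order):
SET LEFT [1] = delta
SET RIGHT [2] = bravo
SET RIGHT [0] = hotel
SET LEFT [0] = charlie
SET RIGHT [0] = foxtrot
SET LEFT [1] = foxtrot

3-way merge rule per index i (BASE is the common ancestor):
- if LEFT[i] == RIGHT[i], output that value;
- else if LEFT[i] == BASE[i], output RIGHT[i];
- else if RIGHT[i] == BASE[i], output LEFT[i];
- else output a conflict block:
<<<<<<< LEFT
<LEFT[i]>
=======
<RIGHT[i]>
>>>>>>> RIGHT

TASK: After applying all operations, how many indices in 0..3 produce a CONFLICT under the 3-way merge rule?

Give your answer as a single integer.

Answer: 1

Derivation:
Final LEFT:  [charlie, foxtrot, india, hotel]
Final RIGHT: [foxtrot, golf, bravo, hotel]
i=0: BASE=india L=charlie R=foxtrot all differ -> CONFLICT
i=1: L=foxtrot, R=golf=BASE -> take LEFT -> foxtrot
i=2: L=india=BASE, R=bravo -> take RIGHT -> bravo
i=3: L=hotel R=hotel -> agree -> hotel
Conflict count: 1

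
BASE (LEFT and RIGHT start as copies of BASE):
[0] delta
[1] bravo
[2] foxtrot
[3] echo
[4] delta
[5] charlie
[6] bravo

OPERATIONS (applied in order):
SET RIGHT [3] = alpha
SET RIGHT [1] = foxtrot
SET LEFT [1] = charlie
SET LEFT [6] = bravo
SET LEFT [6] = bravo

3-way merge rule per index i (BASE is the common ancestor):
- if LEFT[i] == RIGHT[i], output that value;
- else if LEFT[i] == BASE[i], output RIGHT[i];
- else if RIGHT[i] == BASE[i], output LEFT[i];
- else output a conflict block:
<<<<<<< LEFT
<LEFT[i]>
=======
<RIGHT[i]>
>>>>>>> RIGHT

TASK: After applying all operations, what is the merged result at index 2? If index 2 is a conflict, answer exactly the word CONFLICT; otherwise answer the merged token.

Final LEFT:  [delta, charlie, foxtrot, echo, delta, charlie, bravo]
Final RIGHT: [delta, foxtrot, foxtrot, alpha, delta, charlie, bravo]
i=0: L=delta R=delta -> agree -> delta
i=1: BASE=bravo L=charlie R=foxtrot all differ -> CONFLICT
i=2: L=foxtrot R=foxtrot -> agree -> foxtrot
i=3: L=echo=BASE, R=alpha -> take RIGHT -> alpha
i=4: L=delta R=delta -> agree -> delta
i=5: L=charlie R=charlie -> agree -> charlie
i=6: L=bravo R=bravo -> agree -> bravo
Index 2 -> foxtrot

Answer: foxtrot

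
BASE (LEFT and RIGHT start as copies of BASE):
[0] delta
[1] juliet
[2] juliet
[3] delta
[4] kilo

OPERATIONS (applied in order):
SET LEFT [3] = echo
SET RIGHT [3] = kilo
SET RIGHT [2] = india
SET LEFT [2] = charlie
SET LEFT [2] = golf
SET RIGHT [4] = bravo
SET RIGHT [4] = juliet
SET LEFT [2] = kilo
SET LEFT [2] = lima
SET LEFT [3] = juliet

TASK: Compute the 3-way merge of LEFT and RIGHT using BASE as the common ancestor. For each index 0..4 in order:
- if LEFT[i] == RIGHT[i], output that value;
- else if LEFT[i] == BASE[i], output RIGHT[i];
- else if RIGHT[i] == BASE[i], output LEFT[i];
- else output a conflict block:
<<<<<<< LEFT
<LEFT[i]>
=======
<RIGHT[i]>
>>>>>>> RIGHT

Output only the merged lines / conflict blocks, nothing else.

Final LEFT:  [delta, juliet, lima, juliet, kilo]
Final RIGHT: [delta, juliet, india, kilo, juliet]
i=0: L=delta R=delta -> agree -> delta
i=1: L=juliet R=juliet -> agree -> juliet
i=2: BASE=juliet L=lima R=india all differ -> CONFLICT
i=3: BASE=delta L=juliet R=kilo all differ -> CONFLICT
i=4: L=kilo=BASE, R=juliet -> take RIGHT -> juliet

Answer: delta
juliet
<<<<<<< LEFT
lima
=======
india
>>>>>>> RIGHT
<<<<<<< LEFT
juliet
=======
kilo
>>>>>>> RIGHT
juliet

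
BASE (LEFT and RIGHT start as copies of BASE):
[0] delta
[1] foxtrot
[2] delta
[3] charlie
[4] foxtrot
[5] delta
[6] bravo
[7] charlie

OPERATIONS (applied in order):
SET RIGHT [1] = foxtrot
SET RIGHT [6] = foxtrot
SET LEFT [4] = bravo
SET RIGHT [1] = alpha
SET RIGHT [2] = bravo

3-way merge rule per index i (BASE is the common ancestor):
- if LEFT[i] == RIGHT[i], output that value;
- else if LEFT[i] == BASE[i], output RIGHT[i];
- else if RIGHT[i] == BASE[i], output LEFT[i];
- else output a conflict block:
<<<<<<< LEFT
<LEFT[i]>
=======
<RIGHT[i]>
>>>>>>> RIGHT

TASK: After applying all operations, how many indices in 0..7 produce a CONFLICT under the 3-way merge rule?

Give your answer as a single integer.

Final LEFT:  [delta, foxtrot, delta, charlie, bravo, delta, bravo, charlie]
Final RIGHT: [delta, alpha, bravo, charlie, foxtrot, delta, foxtrot, charlie]
i=0: L=delta R=delta -> agree -> delta
i=1: L=foxtrot=BASE, R=alpha -> take RIGHT -> alpha
i=2: L=delta=BASE, R=bravo -> take RIGHT -> bravo
i=3: L=charlie R=charlie -> agree -> charlie
i=4: L=bravo, R=foxtrot=BASE -> take LEFT -> bravo
i=5: L=delta R=delta -> agree -> delta
i=6: L=bravo=BASE, R=foxtrot -> take RIGHT -> foxtrot
i=7: L=charlie R=charlie -> agree -> charlie
Conflict count: 0

Answer: 0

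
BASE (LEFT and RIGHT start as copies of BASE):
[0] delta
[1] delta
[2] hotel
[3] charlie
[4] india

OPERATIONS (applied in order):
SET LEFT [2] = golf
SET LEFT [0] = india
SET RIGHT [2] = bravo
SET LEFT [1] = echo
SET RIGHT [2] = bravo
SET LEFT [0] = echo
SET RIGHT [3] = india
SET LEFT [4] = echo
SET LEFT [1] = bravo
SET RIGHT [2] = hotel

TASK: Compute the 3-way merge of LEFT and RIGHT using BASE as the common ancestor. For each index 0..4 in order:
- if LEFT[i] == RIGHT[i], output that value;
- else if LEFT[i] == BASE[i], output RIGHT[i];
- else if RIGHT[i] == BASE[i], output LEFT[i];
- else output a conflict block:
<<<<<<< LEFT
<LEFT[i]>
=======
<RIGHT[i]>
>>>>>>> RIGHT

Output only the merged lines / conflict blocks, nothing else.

Answer: echo
bravo
golf
india
echo

Derivation:
Final LEFT:  [echo, bravo, golf, charlie, echo]
Final RIGHT: [delta, delta, hotel, india, india]
i=0: L=echo, R=delta=BASE -> take LEFT -> echo
i=1: L=bravo, R=delta=BASE -> take LEFT -> bravo
i=2: L=golf, R=hotel=BASE -> take LEFT -> golf
i=3: L=charlie=BASE, R=india -> take RIGHT -> india
i=4: L=echo, R=india=BASE -> take LEFT -> echo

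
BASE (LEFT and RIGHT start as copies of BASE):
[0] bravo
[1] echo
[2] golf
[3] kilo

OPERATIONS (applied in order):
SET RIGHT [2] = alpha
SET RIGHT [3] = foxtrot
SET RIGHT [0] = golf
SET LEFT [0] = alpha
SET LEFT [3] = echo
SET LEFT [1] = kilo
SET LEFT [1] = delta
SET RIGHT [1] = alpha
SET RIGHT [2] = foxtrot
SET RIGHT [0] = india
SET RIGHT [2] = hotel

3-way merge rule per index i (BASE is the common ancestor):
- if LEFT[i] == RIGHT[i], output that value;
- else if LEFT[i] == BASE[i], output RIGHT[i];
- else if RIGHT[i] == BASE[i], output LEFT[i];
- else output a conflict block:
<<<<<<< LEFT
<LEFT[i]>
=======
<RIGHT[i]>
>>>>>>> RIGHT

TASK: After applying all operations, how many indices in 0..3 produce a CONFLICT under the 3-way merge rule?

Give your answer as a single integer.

Answer: 3

Derivation:
Final LEFT:  [alpha, delta, golf, echo]
Final RIGHT: [india, alpha, hotel, foxtrot]
i=0: BASE=bravo L=alpha R=india all differ -> CONFLICT
i=1: BASE=echo L=delta R=alpha all differ -> CONFLICT
i=2: L=golf=BASE, R=hotel -> take RIGHT -> hotel
i=3: BASE=kilo L=echo R=foxtrot all differ -> CONFLICT
Conflict count: 3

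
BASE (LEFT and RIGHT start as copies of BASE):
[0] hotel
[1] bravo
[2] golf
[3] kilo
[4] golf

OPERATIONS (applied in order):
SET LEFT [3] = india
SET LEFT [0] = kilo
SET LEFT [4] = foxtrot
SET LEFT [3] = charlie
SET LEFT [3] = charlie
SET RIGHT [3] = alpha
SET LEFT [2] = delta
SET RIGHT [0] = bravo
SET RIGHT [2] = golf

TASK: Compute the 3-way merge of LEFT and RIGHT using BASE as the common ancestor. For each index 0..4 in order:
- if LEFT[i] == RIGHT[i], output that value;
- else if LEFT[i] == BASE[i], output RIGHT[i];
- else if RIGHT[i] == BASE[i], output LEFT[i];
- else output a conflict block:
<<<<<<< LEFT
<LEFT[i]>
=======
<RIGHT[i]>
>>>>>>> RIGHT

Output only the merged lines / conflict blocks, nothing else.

Answer: <<<<<<< LEFT
kilo
=======
bravo
>>>>>>> RIGHT
bravo
delta
<<<<<<< LEFT
charlie
=======
alpha
>>>>>>> RIGHT
foxtrot

Derivation:
Final LEFT:  [kilo, bravo, delta, charlie, foxtrot]
Final RIGHT: [bravo, bravo, golf, alpha, golf]
i=0: BASE=hotel L=kilo R=bravo all differ -> CONFLICT
i=1: L=bravo R=bravo -> agree -> bravo
i=2: L=delta, R=golf=BASE -> take LEFT -> delta
i=3: BASE=kilo L=charlie R=alpha all differ -> CONFLICT
i=4: L=foxtrot, R=golf=BASE -> take LEFT -> foxtrot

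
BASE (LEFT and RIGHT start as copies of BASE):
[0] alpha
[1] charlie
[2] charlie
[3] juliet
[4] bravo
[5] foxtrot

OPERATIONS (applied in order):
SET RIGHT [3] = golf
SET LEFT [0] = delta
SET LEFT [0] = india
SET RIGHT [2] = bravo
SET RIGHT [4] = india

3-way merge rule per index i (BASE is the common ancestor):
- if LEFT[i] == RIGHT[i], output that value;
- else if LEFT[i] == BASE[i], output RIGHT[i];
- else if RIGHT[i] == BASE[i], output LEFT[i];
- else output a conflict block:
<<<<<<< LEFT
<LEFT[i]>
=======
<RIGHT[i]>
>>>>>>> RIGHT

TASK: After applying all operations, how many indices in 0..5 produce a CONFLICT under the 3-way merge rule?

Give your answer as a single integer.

Answer: 0

Derivation:
Final LEFT:  [india, charlie, charlie, juliet, bravo, foxtrot]
Final RIGHT: [alpha, charlie, bravo, golf, india, foxtrot]
i=0: L=india, R=alpha=BASE -> take LEFT -> india
i=1: L=charlie R=charlie -> agree -> charlie
i=2: L=charlie=BASE, R=bravo -> take RIGHT -> bravo
i=3: L=juliet=BASE, R=golf -> take RIGHT -> golf
i=4: L=bravo=BASE, R=india -> take RIGHT -> india
i=5: L=foxtrot R=foxtrot -> agree -> foxtrot
Conflict count: 0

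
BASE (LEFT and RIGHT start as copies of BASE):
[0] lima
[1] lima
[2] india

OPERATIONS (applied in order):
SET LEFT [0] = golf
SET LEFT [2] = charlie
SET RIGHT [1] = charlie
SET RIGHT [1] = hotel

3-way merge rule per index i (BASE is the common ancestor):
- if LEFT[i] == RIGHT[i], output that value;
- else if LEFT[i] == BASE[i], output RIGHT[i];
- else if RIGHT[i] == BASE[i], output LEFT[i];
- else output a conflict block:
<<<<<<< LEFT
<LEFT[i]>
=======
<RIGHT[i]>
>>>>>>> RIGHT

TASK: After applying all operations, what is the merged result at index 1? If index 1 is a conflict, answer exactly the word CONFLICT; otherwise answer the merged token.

Answer: hotel

Derivation:
Final LEFT:  [golf, lima, charlie]
Final RIGHT: [lima, hotel, india]
i=0: L=golf, R=lima=BASE -> take LEFT -> golf
i=1: L=lima=BASE, R=hotel -> take RIGHT -> hotel
i=2: L=charlie, R=india=BASE -> take LEFT -> charlie
Index 1 -> hotel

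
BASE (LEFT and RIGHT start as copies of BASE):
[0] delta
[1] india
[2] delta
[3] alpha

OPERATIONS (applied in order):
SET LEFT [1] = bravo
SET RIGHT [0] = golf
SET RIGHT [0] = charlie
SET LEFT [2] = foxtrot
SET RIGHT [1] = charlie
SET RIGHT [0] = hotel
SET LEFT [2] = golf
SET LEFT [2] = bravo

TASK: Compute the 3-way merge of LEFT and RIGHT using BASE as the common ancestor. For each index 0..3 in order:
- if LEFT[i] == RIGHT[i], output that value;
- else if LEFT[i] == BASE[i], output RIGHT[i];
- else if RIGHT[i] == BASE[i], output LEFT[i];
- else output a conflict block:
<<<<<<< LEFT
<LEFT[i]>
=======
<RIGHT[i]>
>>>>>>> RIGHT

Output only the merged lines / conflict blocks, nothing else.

Answer: hotel
<<<<<<< LEFT
bravo
=======
charlie
>>>>>>> RIGHT
bravo
alpha

Derivation:
Final LEFT:  [delta, bravo, bravo, alpha]
Final RIGHT: [hotel, charlie, delta, alpha]
i=0: L=delta=BASE, R=hotel -> take RIGHT -> hotel
i=1: BASE=india L=bravo R=charlie all differ -> CONFLICT
i=2: L=bravo, R=delta=BASE -> take LEFT -> bravo
i=3: L=alpha R=alpha -> agree -> alpha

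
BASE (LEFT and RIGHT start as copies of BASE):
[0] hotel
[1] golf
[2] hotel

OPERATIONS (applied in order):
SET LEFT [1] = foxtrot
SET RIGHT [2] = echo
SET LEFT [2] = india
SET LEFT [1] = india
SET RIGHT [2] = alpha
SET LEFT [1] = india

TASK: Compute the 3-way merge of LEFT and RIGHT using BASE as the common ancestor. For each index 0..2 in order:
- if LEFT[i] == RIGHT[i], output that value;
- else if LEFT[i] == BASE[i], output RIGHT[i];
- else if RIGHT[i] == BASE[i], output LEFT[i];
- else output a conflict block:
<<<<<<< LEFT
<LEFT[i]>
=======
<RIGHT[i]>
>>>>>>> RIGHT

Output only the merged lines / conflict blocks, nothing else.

Final LEFT:  [hotel, india, india]
Final RIGHT: [hotel, golf, alpha]
i=0: L=hotel R=hotel -> agree -> hotel
i=1: L=india, R=golf=BASE -> take LEFT -> india
i=2: BASE=hotel L=india R=alpha all differ -> CONFLICT

Answer: hotel
india
<<<<<<< LEFT
india
=======
alpha
>>>>>>> RIGHT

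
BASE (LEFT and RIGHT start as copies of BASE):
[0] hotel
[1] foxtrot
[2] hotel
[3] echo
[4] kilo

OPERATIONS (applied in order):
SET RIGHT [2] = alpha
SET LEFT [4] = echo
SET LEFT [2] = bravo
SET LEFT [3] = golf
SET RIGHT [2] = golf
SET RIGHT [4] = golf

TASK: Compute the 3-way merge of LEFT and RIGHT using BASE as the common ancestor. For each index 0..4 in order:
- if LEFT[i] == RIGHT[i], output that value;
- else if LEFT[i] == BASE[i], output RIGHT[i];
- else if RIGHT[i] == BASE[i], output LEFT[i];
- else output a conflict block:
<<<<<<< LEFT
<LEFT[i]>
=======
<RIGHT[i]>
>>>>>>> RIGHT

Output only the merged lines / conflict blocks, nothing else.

Final LEFT:  [hotel, foxtrot, bravo, golf, echo]
Final RIGHT: [hotel, foxtrot, golf, echo, golf]
i=0: L=hotel R=hotel -> agree -> hotel
i=1: L=foxtrot R=foxtrot -> agree -> foxtrot
i=2: BASE=hotel L=bravo R=golf all differ -> CONFLICT
i=3: L=golf, R=echo=BASE -> take LEFT -> golf
i=4: BASE=kilo L=echo R=golf all differ -> CONFLICT

Answer: hotel
foxtrot
<<<<<<< LEFT
bravo
=======
golf
>>>>>>> RIGHT
golf
<<<<<<< LEFT
echo
=======
golf
>>>>>>> RIGHT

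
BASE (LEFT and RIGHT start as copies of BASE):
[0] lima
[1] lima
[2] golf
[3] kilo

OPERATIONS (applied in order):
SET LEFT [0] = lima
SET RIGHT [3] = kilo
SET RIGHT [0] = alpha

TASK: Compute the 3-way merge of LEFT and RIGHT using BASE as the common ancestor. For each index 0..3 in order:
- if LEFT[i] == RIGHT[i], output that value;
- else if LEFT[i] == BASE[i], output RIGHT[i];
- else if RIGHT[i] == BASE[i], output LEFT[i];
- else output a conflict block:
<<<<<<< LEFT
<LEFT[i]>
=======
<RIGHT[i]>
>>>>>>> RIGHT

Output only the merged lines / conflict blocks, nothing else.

Answer: alpha
lima
golf
kilo

Derivation:
Final LEFT:  [lima, lima, golf, kilo]
Final RIGHT: [alpha, lima, golf, kilo]
i=0: L=lima=BASE, R=alpha -> take RIGHT -> alpha
i=1: L=lima R=lima -> agree -> lima
i=2: L=golf R=golf -> agree -> golf
i=3: L=kilo R=kilo -> agree -> kilo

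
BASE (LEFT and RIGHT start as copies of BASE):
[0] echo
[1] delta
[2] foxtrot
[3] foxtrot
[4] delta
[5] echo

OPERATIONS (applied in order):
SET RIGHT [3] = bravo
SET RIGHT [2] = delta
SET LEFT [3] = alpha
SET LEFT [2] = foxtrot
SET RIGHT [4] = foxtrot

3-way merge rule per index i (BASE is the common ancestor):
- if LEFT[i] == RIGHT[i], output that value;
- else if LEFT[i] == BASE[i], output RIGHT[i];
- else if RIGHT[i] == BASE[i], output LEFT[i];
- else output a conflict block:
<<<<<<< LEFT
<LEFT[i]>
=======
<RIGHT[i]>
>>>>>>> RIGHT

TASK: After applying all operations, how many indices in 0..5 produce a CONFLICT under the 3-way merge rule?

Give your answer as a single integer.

Final LEFT:  [echo, delta, foxtrot, alpha, delta, echo]
Final RIGHT: [echo, delta, delta, bravo, foxtrot, echo]
i=0: L=echo R=echo -> agree -> echo
i=1: L=delta R=delta -> agree -> delta
i=2: L=foxtrot=BASE, R=delta -> take RIGHT -> delta
i=3: BASE=foxtrot L=alpha R=bravo all differ -> CONFLICT
i=4: L=delta=BASE, R=foxtrot -> take RIGHT -> foxtrot
i=5: L=echo R=echo -> agree -> echo
Conflict count: 1

Answer: 1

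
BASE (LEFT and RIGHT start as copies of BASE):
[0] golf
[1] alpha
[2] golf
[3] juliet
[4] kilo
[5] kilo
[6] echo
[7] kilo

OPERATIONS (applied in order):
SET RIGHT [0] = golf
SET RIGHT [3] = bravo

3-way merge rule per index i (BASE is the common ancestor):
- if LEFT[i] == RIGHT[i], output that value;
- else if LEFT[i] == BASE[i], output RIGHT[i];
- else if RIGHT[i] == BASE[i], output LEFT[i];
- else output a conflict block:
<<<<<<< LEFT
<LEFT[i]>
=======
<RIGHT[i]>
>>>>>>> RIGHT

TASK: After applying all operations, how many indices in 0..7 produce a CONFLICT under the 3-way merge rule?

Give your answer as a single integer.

Final LEFT:  [golf, alpha, golf, juliet, kilo, kilo, echo, kilo]
Final RIGHT: [golf, alpha, golf, bravo, kilo, kilo, echo, kilo]
i=0: L=golf R=golf -> agree -> golf
i=1: L=alpha R=alpha -> agree -> alpha
i=2: L=golf R=golf -> agree -> golf
i=3: L=juliet=BASE, R=bravo -> take RIGHT -> bravo
i=4: L=kilo R=kilo -> agree -> kilo
i=5: L=kilo R=kilo -> agree -> kilo
i=6: L=echo R=echo -> agree -> echo
i=7: L=kilo R=kilo -> agree -> kilo
Conflict count: 0

Answer: 0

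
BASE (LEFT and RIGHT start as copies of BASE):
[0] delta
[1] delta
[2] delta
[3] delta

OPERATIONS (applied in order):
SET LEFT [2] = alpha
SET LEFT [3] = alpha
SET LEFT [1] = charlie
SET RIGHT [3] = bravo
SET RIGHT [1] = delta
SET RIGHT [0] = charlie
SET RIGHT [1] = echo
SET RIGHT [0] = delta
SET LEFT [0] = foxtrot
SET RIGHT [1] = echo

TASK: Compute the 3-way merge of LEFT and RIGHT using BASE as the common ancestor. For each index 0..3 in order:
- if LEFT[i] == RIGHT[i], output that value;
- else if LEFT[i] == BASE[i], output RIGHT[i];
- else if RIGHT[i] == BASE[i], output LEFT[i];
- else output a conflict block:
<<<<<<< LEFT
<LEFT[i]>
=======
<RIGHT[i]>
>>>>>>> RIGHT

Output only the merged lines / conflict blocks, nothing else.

Answer: foxtrot
<<<<<<< LEFT
charlie
=======
echo
>>>>>>> RIGHT
alpha
<<<<<<< LEFT
alpha
=======
bravo
>>>>>>> RIGHT

Derivation:
Final LEFT:  [foxtrot, charlie, alpha, alpha]
Final RIGHT: [delta, echo, delta, bravo]
i=0: L=foxtrot, R=delta=BASE -> take LEFT -> foxtrot
i=1: BASE=delta L=charlie R=echo all differ -> CONFLICT
i=2: L=alpha, R=delta=BASE -> take LEFT -> alpha
i=3: BASE=delta L=alpha R=bravo all differ -> CONFLICT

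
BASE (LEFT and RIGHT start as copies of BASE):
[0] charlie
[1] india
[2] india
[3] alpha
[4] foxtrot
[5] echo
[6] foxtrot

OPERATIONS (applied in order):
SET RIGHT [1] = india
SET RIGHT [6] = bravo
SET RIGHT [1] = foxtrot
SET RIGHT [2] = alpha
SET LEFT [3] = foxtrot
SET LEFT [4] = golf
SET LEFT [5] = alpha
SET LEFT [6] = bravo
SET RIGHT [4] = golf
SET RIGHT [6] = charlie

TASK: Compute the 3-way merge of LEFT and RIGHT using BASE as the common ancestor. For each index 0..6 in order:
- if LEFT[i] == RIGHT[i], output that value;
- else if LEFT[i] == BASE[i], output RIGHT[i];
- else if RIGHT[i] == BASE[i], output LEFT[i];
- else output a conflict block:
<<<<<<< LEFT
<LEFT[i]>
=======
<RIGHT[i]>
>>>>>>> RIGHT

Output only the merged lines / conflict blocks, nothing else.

Answer: charlie
foxtrot
alpha
foxtrot
golf
alpha
<<<<<<< LEFT
bravo
=======
charlie
>>>>>>> RIGHT

Derivation:
Final LEFT:  [charlie, india, india, foxtrot, golf, alpha, bravo]
Final RIGHT: [charlie, foxtrot, alpha, alpha, golf, echo, charlie]
i=0: L=charlie R=charlie -> agree -> charlie
i=1: L=india=BASE, R=foxtrot -> take RIGHT -> foxtrot
i=2: L=india=BASE, R=alpha -> take RIGHT -> alpha
i=3: L=foxtrot, R=alpha=BASE -> take LEFT -> foxtrot
i=4: L=golf R=golf -> agree -> golf
i=5: L=alpha, R=echo=BASE -> take LEFT -> alpha
i=6: BASE=foxtrot L=bravo R=charlie all differ -> CONFLICT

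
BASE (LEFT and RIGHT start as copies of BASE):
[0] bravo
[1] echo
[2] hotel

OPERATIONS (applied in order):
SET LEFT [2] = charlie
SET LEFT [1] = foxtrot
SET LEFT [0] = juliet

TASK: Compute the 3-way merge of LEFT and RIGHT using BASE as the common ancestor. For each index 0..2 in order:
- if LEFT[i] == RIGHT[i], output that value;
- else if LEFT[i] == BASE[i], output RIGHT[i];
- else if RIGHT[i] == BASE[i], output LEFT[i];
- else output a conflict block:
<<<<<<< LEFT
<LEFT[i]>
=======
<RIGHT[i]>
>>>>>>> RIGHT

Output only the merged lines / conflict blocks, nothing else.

Final LEFT:  [juliet, foxtrot, charlie]
Final RIGHT: [bravo, echo, hotel]
i=0: L=juliet, R=bravo=BASE -> take LEFT -> juliet
i=1: L=foxtrot, R=echo=BASE -> take LEFT -> foxtrot
i=2: L=charlie, R=hotel=BASE -> take LEFT -> charlie

Answer: juliet
foxtrot
charlie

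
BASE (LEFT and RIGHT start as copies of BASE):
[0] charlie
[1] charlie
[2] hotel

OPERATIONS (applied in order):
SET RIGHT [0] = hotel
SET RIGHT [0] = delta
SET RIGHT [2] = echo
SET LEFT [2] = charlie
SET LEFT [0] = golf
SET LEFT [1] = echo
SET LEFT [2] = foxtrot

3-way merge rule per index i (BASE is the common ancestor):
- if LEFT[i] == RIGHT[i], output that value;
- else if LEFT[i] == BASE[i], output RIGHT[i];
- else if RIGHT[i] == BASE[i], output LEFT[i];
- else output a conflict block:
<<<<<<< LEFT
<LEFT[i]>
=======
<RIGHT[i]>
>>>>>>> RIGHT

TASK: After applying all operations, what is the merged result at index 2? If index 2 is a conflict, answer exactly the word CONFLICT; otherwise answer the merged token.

Final LEFT:  [golf, echo, foxtrot]
Final RIGHT: [delta, charlie, echo]
i=0: BASE=charlie L=golf R=delta all differ -> CONFLICT
i=1: L=echo, R=charlie=BASE -> take LEFT -> echo
i=2: BASE=hotel L=foxtrot R=echo all differ -> CONFLICT
Index 2 -> CONFLICT

Answer: CONFLICT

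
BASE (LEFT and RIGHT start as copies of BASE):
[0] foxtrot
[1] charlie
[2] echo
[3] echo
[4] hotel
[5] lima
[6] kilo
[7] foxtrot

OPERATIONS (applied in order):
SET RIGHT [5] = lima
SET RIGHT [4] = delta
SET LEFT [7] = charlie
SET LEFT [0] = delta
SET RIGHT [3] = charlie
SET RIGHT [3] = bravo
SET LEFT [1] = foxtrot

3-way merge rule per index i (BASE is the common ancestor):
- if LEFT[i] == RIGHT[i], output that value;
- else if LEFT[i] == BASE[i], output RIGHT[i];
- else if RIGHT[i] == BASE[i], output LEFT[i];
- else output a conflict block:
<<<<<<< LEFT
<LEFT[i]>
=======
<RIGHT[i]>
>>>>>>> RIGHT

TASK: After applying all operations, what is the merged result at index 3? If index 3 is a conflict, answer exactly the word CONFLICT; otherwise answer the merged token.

Answer: bravo

Derivation:
Final LEFT:  [delta, foxtrot, echo, echo, hotel, lima, kilo, charlie]
Final RIGHT: [foxtrot, charlie, echo, bravo, delta, lima, kilo, foxtrot]
i=0: L=delta, R=foxtrot=BASE -> take LEFT -> delta
i=1: L=foxtrot, R=charlie=BASE -> take LEFT -> foxtrot
i=2: L=echo R=echo -> agree -> echo
i=3: L=echo=BASE, R=bravo -> take RIGHT -> bravo
i=4: L=hotel=BASE, R=delta -> take RIGHT -> delta
i=5: L=lima R=lima -> agree -> lima
i=6: L=kilo R=kilo -> agree -> kilo
i=7: L=charlie, R=foxtrot=BASE -> take LEFT -> charlie
Index 3 -> bravo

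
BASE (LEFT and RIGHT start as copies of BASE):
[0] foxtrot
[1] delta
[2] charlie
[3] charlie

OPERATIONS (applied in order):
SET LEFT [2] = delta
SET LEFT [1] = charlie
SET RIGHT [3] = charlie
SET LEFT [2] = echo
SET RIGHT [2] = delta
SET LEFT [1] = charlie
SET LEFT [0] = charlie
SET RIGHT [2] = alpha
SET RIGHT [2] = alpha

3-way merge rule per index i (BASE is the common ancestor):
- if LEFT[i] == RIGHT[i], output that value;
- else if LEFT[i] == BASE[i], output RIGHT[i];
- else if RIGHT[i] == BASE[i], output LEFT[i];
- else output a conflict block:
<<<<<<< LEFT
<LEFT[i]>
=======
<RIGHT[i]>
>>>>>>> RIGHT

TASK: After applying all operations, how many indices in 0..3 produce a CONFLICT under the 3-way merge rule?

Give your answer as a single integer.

Answer: 1

Derivation:
Final LEFT:  [charlie, charlie, echo, charlie]
Final RIGHT: [foxtrot, delta, alpha, charlie]
i=0: L=charlie, R=foxtrot=BASE -> take LEFT -> charlie
i=1: L=charlie, R=delta=BASE -> take LEFT -> charlie
i=2: BASE=charlie L=echo R=alpha all differ -> CONFLICT
i=3: L=charlie R=charlie -> agree -> charlie
Conflict count: 1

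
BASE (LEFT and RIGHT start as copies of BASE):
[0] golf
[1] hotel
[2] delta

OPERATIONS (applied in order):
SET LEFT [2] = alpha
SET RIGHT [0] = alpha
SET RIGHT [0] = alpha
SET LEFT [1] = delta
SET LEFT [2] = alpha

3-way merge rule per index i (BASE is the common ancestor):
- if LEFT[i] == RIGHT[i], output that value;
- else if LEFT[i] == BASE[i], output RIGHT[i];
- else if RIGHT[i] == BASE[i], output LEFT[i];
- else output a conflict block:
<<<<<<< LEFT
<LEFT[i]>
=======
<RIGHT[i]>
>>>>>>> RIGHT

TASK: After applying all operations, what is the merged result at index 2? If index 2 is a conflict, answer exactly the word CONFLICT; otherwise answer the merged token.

Final LEFT:  [golf, delta, alpha]
Final RIGHT: [alpha, hotel, delta]
i=0: L=golf=BASE, R=alpha -> take RIGHT -> alpha
i=1: L=delta, R=hotel=BASE -> take LEFT -> delta
i=2: L=alpha, R=delta=BASE -> take LEFT -> alpha
Index 2 -> alpha

Answer: alpha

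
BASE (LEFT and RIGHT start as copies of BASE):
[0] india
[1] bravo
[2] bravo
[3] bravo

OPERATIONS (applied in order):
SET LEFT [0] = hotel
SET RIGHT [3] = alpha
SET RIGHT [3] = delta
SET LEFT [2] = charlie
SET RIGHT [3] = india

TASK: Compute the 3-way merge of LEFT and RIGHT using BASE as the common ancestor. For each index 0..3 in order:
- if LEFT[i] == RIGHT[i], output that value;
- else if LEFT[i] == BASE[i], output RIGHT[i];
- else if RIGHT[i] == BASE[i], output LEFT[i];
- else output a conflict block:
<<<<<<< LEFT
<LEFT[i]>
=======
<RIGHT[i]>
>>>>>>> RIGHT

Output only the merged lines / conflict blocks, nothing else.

Answer: hotel
bravo
charlie
india

Derivation:
Final LEFT:  [hotel, bravo, charlie, bravo]
Final RIGHT: [india, bravo, bravo, india]
i=0: L=hotel, R=india=BASE -> take LEFT -> hotel
i=1: L=bravo R=bravo -> agree -> bravo
i=2: L=charlie, R=bravo=BASE -> take LEFT -> charlie
i=3: L=bravo=BASE, R=india -> take RIGHT -> india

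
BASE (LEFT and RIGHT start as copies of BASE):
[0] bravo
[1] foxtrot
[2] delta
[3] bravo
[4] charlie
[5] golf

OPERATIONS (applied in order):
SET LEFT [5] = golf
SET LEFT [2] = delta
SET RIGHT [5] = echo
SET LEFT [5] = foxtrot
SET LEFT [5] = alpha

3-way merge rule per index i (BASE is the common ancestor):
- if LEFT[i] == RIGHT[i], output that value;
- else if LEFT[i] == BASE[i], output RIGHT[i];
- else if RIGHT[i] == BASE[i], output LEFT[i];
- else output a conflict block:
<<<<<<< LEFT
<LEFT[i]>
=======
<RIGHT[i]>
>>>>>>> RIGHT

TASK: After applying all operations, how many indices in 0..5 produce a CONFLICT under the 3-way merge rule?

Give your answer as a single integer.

Answer: 1

Derivation:
Final LEFT:  [bravo, foxtrot, delta, bravo, charlie, alpha]
Final RIGHT: [bravo, foxtrot, delta, bravo, charlie, echo]
i=0: L=bravo R=bravo -> agree -> bravo
i=1: L=foxtrot R=foxtrot -> agree -> foxtrot
i=2: L=delta R=delta -> agree -> delta
i=3: L=bravo R=bravo -> agree -> bravo
i=4: L=charlie R=charlie -> agree -> charlie
i=5: BASE=golf L=alpha R=echo all differ -> CONFLICT
Conflict count: 1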